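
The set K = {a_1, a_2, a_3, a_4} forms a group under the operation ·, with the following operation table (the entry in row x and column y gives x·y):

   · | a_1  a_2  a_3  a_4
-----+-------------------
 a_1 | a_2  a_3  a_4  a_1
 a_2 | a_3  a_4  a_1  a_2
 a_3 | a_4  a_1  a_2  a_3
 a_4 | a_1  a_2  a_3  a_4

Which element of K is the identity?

The identity e satisfies e·x = x for all x, so its row in the table reproduces the column headers.
Row a_4 reads: a_1, a_2, a_3, a_4 — exactly the header order. So a_4 is the identity.

a_4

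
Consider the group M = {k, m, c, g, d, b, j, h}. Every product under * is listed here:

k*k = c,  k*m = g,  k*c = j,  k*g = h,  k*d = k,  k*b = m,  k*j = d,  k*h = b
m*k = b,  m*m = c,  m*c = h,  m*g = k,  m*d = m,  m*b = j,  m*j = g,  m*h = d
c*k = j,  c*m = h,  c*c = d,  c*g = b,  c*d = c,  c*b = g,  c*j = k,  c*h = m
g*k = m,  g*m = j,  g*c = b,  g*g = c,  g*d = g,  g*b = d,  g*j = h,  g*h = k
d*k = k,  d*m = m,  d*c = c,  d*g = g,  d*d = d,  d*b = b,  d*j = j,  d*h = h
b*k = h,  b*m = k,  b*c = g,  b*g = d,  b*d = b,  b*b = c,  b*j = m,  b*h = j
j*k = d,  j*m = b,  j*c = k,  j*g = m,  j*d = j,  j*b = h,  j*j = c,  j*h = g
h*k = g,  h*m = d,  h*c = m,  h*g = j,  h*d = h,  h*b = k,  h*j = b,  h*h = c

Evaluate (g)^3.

b

g^1 = g
g^2 = g*g = c
g^3 = c*g = b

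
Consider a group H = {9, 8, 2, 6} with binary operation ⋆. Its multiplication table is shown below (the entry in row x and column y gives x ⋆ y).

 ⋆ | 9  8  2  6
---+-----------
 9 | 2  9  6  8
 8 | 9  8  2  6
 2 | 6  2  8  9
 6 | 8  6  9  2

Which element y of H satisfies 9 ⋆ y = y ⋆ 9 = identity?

6

First locate the identity: row 8 matches the header, so 8 is the identity.
Scan row 9 for 8: 9 ⋆ 6 = 8. Hence 9^(-1) = 6.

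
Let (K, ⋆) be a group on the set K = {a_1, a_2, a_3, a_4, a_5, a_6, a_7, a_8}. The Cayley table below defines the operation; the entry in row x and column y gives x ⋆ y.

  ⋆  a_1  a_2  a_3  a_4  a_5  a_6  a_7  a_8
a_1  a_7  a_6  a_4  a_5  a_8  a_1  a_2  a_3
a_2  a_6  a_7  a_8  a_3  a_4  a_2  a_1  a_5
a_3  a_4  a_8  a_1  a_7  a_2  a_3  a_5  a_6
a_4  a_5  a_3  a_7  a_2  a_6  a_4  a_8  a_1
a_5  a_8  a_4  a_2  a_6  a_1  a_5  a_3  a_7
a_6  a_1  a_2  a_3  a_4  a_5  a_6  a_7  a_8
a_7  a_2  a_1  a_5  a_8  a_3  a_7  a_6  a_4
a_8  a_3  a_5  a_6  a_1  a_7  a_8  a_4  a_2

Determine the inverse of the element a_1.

a_2

First locate the identity: row a_6 matches the header, so a_6 is the identity.
Scan row a_1 for a_6: a_1 ⋆ a_2 = a_6. Hence a_1^(-1) = a_2.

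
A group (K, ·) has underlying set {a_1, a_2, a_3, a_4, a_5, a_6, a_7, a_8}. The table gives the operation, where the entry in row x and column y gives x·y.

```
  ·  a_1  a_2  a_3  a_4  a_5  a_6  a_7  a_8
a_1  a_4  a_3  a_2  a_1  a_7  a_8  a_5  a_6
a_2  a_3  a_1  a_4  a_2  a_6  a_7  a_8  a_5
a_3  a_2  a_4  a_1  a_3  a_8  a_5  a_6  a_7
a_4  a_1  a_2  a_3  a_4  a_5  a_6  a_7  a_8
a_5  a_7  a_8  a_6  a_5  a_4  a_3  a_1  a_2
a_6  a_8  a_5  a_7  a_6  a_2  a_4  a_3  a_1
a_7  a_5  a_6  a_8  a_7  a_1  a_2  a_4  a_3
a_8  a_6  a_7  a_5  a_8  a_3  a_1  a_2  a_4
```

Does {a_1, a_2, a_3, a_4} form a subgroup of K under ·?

{a_1, a_2, a_3, a_4} contains the identity a_4.
Checking products: every product of two elements of {a_1, a_2, a_3, a_4} (read from the table) lies in {a_1, a_2, a_3, a_4}, so the set is closed.
In a finite group, a nonempty closed subset is a subgroup. So {a_1, a_2, a_3, a_4} ≤ K.
(Structurally, K here is isomorphic to the dihedral group D_4.)

Yes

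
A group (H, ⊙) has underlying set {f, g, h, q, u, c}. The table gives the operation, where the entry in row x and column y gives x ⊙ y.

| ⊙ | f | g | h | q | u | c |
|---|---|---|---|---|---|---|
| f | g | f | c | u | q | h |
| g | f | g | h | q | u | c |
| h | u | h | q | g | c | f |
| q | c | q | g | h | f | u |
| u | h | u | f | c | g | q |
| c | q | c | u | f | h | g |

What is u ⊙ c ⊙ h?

g

u ⊙ c = q
q ⊙ h = g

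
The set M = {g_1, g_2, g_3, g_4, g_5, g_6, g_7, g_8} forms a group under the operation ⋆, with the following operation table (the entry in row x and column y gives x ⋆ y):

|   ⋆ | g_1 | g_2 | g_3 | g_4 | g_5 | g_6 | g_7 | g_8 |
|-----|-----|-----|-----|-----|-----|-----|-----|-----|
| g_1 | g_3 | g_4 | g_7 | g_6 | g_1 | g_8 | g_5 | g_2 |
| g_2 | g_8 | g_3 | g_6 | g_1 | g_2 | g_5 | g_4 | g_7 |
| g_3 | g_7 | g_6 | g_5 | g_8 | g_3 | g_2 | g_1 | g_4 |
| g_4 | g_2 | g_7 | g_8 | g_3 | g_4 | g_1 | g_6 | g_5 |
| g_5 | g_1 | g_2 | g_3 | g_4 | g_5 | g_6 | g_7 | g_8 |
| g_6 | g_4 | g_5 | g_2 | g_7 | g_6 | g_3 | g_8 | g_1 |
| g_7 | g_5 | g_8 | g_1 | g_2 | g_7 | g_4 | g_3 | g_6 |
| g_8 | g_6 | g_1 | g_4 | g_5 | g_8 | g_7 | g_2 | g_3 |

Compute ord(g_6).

4

The identity element is g_5 (its row matches the header).
g_6^1 = g_6
g_6^2 = g_6 ⋆ g_6 = g_3
g_6^3 = g_3 ⋆ g_6 = g_2
g_6^4 = g_2 ⋆ g_6 = g_5
The first power of g_6 equal to the identity is g_6^4, so ord(g_6) = 4.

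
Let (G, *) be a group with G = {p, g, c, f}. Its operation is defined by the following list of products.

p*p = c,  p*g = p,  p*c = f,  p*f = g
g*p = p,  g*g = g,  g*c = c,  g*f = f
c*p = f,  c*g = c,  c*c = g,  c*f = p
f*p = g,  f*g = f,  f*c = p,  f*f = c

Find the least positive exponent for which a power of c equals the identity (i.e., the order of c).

2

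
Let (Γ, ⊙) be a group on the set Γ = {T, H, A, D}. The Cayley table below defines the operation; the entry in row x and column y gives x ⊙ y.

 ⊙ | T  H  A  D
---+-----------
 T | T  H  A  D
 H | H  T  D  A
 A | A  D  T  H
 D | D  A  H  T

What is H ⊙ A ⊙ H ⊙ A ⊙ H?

H ⊙ A = D
D ⊙ H = A
A ⊙ A = T
T ⊙ H = H
(Structurally, Γ here is isomorphic to the Klein four-group V_4.)

H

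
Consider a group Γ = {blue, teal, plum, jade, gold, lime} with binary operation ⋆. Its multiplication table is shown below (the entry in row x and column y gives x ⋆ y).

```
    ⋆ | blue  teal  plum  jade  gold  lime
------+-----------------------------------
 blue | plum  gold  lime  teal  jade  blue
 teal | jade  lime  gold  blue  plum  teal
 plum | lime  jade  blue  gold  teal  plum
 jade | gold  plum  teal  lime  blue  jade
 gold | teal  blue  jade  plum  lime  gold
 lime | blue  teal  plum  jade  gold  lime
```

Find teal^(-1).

teal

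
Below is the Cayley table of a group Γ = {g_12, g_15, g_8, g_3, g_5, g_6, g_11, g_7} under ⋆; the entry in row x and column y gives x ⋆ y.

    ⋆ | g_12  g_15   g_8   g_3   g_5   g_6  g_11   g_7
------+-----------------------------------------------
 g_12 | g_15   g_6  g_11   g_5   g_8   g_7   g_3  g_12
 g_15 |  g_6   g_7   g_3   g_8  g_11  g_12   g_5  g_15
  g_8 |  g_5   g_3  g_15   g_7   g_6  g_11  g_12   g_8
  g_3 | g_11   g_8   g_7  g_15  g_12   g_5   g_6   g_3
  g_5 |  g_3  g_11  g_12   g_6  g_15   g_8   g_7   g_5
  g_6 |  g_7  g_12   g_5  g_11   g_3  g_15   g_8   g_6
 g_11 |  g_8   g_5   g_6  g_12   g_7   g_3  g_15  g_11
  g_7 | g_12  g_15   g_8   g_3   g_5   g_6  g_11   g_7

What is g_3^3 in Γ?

g_8

g_3^1 = g_3
g_3^2 = g_3 ⋆ g_3 = g_15
g_3^3 = g_15 ⋆ g_3 = g_8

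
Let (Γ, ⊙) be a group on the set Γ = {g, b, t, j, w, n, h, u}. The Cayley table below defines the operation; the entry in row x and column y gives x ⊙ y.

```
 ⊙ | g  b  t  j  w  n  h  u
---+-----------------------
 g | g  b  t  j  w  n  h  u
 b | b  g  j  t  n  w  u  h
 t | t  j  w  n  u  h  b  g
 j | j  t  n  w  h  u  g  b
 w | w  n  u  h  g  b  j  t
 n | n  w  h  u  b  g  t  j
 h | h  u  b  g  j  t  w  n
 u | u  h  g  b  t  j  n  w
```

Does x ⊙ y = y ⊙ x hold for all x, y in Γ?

Yes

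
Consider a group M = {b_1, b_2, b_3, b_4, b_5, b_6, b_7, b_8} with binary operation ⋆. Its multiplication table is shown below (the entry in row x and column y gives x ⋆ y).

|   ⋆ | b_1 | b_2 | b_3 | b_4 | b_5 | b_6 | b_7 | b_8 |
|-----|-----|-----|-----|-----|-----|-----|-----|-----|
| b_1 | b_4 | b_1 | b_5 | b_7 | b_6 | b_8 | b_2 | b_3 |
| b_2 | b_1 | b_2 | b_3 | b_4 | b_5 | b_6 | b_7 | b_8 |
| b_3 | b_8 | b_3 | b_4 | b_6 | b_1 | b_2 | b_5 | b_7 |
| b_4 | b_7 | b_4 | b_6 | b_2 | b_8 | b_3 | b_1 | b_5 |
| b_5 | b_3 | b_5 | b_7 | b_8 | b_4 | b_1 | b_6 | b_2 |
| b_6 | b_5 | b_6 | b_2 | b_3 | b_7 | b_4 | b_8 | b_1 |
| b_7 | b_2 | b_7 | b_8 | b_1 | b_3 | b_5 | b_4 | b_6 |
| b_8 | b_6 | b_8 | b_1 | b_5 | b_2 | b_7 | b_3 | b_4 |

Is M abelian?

b_8 ⋆ b_1 = b_6 but b_1 ⋆ b_8 = b_3.
Since b_8 and b_1 do not commute, M is not abelian.

No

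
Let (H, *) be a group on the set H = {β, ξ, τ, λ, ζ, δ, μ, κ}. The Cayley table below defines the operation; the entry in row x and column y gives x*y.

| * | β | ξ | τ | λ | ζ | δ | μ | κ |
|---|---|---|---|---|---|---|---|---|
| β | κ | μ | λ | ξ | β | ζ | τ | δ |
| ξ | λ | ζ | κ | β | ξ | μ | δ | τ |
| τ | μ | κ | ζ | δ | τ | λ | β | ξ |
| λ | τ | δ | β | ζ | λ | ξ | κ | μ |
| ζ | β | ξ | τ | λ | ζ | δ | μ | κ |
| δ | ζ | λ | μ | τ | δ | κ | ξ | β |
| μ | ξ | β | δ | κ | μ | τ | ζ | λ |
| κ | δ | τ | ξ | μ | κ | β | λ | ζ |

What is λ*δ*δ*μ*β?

β

λ*δ = ξ
ξ*δ = μ
μ*μ = ζ
ζ*β = β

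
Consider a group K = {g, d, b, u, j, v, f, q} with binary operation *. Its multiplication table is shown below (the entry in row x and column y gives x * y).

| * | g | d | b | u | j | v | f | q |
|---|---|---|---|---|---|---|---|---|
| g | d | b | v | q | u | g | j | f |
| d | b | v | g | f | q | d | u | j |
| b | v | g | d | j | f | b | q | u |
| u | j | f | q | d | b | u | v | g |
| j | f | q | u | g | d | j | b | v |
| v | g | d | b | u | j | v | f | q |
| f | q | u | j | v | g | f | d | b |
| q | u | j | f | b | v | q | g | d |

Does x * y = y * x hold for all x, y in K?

No

b * u = j but u * b = q.
Since b and u do not commute, K is not abelian.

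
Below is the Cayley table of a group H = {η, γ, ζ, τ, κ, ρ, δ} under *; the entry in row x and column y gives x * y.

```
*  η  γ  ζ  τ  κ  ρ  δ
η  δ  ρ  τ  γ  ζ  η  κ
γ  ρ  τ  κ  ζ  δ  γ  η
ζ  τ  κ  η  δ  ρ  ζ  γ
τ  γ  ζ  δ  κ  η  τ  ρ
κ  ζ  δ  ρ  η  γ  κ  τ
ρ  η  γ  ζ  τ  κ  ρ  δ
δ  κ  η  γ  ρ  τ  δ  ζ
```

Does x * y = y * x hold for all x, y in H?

Yes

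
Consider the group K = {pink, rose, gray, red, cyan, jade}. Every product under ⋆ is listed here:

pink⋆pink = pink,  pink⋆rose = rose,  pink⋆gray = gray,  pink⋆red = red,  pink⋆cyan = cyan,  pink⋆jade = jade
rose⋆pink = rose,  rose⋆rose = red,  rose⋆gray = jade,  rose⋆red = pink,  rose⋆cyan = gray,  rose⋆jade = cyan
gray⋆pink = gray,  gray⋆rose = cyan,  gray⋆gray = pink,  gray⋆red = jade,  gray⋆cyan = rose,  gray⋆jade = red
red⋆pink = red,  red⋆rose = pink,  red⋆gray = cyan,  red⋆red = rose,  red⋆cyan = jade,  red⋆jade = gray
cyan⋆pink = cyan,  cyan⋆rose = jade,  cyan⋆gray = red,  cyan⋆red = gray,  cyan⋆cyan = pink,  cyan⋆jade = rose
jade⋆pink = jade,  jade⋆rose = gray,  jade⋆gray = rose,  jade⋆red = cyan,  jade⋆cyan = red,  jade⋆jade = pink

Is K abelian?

No

rose ⋆ gray = jade but gray ⋆ rose = cyan.
Since rose and gray do not commute, K is not abelian.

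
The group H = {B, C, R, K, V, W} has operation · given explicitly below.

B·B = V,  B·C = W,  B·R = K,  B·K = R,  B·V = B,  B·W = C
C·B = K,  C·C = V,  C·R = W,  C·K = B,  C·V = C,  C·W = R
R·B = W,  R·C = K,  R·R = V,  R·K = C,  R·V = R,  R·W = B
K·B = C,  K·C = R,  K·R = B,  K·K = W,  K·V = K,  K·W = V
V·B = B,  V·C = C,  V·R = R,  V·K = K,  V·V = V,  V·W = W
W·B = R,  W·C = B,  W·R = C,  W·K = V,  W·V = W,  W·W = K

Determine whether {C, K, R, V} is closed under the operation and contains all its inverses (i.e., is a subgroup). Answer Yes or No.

No

K·K = W, which is not in {C, K, R, V}.
The subset is not closed under ·, so it is not a subgroup.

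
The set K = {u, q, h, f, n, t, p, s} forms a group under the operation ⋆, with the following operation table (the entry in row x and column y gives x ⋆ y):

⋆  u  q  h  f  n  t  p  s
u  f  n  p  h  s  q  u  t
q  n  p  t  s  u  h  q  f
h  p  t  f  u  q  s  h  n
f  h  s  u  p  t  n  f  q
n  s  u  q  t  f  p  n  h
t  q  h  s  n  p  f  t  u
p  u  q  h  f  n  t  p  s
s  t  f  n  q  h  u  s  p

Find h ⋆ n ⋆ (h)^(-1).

n

The identity is p. In row h, the entry p sits in column u, so h^(-1) = u.
h ⋆ n = q
q ⋆ u = n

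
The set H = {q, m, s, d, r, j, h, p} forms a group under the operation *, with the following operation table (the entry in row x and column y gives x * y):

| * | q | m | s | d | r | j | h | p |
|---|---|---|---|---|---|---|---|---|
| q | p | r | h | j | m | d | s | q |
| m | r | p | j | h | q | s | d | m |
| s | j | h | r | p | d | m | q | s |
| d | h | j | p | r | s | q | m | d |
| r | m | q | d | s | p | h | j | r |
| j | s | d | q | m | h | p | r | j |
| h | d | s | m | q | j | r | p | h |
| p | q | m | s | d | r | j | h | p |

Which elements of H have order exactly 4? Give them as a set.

{d, s}

Identity is p. Compute the order of each non-identity element by repeated multiplication:
  q: q → p  (order 2)
  m: m → p  (order 2)
  s: s → r → d → p  (order 4)
  d: d → r → s → p  (order 4)
  r: r → p  (order 2)
  j: j → p  (order 2)
  h: h → p  (order 2)
Elements of order 4: {d, s}.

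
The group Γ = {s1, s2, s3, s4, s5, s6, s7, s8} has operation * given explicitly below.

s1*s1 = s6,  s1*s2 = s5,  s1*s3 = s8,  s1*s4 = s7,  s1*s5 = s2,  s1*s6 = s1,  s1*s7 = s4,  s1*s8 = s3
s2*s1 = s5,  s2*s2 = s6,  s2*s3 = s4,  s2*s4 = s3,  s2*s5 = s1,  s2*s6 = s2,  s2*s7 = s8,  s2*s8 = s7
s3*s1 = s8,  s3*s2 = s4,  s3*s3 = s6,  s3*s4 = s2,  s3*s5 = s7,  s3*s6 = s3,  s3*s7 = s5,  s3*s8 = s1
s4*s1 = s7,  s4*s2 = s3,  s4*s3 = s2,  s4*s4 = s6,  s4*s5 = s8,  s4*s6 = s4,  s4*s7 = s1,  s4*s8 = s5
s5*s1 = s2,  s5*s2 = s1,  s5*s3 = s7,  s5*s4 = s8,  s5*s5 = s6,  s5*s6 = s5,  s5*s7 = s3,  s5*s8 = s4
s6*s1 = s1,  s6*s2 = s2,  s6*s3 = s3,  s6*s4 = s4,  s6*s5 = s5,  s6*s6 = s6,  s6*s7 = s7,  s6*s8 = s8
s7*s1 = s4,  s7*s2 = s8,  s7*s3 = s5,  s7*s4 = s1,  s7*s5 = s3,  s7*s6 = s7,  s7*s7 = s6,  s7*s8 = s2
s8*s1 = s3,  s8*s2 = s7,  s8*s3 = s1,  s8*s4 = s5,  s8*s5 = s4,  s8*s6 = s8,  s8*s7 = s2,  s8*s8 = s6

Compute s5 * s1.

Read row s5, column s1: s5 * s1 = s2.

s2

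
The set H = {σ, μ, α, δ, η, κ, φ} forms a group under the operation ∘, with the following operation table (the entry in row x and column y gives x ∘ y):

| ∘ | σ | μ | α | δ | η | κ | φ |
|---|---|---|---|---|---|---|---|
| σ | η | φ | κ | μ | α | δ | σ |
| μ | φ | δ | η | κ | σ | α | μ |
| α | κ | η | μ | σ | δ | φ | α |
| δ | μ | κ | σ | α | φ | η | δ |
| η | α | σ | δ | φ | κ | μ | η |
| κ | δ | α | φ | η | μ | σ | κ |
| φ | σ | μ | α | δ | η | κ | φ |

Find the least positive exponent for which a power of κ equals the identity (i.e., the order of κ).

7

The identity element is φ (its row matches the header).
κ^1 = κ
κ^2 = κ ∘ κ = σ
κ^3 = σ ∘ κ = δ
κ^4 = δ ∘ κ = η
κ^5 = η ∘ κ = μ
κ^6 = μ ∘ κ = α
κ^7 = α ∘ κ = φ
The first power of κ equal to the identity is κ^7, so ord(κ) = 7.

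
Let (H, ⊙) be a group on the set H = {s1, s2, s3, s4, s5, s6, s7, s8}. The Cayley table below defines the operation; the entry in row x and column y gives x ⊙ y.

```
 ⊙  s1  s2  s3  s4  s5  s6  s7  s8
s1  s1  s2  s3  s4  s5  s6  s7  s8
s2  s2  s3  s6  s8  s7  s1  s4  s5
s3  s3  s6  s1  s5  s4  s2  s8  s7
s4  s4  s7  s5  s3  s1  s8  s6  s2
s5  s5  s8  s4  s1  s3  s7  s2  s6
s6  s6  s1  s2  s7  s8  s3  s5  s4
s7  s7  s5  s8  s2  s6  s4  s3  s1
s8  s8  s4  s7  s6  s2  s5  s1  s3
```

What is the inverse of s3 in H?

s3

First locate the identity: row s1 matches the header, so s1 is the identity.
Scan row s3 for s1: s3 ⊙ s3 = s1. Hence s3^(-1) = s3.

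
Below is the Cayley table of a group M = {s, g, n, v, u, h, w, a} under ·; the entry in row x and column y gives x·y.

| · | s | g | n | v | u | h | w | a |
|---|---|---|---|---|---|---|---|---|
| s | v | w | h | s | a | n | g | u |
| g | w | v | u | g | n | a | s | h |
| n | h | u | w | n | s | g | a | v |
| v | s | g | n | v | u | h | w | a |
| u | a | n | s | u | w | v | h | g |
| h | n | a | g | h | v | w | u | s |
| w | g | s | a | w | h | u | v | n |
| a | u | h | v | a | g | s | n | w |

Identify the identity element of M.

The identity e satisfies e·x = x for all x, so its row in the table reproduces the column headers.
Row v reads: s, g, n, v, u, h, w, a — exactly the header order. So v is the identity.
(Structurally, M here is isomorphic to Z_2 x Z_4.)

v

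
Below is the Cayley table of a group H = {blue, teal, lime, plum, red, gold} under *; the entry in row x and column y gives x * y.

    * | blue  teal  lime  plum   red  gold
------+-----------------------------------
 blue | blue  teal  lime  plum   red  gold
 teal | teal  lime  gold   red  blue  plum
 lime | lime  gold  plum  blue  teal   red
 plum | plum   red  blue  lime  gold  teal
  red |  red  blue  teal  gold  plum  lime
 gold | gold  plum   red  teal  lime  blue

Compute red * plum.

gold

Read row red, column plum: red * plum = gold.
(Structurally, H here is isomorphic to the cyclic group Z_6.)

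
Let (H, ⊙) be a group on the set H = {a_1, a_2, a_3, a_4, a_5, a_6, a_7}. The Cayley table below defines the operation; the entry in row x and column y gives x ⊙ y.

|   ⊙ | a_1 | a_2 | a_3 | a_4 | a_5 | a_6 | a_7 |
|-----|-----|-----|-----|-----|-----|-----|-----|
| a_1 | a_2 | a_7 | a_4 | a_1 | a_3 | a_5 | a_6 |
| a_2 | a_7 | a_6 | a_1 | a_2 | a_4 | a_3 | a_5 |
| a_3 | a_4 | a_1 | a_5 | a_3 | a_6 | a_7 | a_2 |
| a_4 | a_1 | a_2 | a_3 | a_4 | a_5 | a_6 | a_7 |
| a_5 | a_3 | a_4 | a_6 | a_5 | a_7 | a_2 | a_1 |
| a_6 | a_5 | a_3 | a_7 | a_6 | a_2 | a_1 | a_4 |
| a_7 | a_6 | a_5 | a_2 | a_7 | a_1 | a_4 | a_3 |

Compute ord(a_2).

7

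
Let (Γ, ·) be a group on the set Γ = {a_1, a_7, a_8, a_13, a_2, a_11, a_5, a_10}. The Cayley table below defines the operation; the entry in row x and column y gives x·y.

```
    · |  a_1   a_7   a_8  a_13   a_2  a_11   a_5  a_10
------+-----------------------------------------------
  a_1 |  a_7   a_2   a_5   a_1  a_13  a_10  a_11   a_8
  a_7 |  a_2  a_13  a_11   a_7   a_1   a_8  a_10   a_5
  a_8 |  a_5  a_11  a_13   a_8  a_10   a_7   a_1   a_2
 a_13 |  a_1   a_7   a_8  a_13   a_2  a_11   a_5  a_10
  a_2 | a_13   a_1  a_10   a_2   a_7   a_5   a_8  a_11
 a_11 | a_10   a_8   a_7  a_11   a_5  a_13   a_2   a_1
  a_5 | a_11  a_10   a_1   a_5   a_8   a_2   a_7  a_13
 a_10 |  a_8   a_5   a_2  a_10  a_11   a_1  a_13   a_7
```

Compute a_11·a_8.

a_7

Read row a_11, column a_8: a_11·a_8 = a_7.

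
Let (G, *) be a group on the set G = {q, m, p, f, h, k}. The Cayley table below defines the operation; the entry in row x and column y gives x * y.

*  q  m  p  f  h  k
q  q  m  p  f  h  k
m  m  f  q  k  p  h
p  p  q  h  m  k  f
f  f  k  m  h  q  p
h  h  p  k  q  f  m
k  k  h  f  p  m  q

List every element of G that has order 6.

{m, p}

Identity is q. Compute the order of each non-identity element by repeated multiplication:
  m: m → f → k → h → p → q  (order 6)
  p: p → h → k → f → m → q  (order 6)
  f: f → h → q  (order 3)
  h: h → f → q  (order 3)
  k: k → q  (order 2)
Elements of order 6: {m, p}.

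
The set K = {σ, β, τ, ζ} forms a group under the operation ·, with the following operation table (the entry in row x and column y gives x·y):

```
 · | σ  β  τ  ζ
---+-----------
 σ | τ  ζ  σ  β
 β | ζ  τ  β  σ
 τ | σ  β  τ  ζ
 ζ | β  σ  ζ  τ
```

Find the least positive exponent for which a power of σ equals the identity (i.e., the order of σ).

2

The identity element is τ (its row matches the header).
σ^1 = σ
σ^2 = σ·σ = τ
The first power of σ equal to the identity is σ^2, so ord(σ) = 2.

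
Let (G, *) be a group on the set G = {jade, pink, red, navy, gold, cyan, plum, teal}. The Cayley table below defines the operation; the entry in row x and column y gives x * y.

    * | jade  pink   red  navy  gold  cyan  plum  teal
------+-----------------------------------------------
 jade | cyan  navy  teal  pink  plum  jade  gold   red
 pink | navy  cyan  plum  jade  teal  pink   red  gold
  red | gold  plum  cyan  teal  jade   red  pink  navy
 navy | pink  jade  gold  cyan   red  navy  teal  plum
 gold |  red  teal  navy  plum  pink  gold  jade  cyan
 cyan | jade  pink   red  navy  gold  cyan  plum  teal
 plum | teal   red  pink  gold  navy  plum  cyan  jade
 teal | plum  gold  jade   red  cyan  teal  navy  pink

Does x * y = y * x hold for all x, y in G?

gold * jade = red but jade * gold = plum.
Since gold and jade do not commute, G is not abelian.

No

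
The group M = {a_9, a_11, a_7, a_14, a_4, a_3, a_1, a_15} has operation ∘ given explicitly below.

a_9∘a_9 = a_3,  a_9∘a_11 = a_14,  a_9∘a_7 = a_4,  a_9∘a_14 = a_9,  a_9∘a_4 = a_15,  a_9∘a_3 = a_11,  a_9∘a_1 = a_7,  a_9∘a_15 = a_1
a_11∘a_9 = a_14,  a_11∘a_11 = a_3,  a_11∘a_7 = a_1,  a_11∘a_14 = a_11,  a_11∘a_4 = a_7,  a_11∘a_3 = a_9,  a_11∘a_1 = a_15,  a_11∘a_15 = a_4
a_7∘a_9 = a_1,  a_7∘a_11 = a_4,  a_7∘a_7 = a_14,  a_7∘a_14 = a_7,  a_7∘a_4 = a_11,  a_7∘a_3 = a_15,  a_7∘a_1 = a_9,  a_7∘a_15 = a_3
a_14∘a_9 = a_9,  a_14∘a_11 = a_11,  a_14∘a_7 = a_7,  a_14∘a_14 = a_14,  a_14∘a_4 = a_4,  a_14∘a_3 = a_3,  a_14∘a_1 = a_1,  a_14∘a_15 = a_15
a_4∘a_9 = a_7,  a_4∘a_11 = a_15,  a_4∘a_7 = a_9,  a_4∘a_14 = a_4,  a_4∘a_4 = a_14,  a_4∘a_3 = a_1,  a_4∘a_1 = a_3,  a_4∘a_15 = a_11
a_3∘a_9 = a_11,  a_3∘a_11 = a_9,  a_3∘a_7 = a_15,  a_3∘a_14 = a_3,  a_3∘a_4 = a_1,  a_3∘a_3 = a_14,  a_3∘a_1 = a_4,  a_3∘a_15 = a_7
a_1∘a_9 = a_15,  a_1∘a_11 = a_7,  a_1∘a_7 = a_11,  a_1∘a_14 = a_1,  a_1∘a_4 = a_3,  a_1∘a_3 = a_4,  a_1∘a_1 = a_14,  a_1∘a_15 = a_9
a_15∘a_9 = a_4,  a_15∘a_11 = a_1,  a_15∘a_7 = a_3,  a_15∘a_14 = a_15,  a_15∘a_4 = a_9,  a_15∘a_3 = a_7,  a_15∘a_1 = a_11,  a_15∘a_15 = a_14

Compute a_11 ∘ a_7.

a_1

Read row a_11, column a_7: a_11 ∘ a_7 = a_1.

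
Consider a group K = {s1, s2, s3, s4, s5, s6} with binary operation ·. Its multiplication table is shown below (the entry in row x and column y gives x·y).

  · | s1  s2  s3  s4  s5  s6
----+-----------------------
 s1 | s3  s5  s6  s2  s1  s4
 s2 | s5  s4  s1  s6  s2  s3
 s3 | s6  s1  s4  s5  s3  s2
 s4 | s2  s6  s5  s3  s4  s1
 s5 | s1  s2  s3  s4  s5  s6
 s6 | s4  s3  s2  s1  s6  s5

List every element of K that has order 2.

Identity is s5. Compute the order of each non-identity element by repeated multiplication:
  s1: s1 → s3 → s6 → s4 → s2 → s5  (order 6)
  s2: s2 → s4 → s6 → s3 → s1 → s5  (order 6)
  s3: s3 → s4 → s5  (order 3)
  s4: s4 → s3 → s5  (order 3)
  s6: s6 → s5  (order 2)
Elements of order 2: {s6}.

{s6}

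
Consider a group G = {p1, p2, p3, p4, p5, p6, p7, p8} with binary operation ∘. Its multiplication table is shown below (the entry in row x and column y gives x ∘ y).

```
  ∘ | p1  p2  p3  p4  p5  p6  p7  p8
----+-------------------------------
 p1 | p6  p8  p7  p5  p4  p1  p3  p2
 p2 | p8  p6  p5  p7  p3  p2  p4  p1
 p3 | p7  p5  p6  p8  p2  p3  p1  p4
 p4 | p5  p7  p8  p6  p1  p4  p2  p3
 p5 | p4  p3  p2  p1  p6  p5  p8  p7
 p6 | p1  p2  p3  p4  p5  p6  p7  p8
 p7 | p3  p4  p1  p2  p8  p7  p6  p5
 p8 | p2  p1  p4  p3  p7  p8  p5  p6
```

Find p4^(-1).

p4

First locate the identity: row p6 matches the header, so p6 is the identity.
Scan row p4 for p6: p4 ∘ p4 = p6. Hence p4^(-1) = p4.
(Structurally, G here is isomorphic to the elementary abelian group (Z_2)^3.)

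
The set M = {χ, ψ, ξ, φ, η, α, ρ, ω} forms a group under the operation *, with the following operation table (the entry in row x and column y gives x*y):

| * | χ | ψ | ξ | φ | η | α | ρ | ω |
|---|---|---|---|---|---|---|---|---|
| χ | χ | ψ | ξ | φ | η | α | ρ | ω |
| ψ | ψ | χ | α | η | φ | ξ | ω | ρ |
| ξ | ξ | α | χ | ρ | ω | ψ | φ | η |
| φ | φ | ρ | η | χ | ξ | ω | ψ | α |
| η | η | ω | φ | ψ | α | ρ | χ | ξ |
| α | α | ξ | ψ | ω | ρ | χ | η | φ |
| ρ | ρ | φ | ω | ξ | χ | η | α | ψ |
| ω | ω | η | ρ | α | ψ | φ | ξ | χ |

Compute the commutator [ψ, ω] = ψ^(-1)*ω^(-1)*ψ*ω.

Identity is χ; from the table ψ^(-1) = ψ and ω^(-1) = ω.
ψ*ω = ρ
ρ*ψ = φ
φ*ω = α
(Structurally, M here is isomorphic to the dihedral group D_4.)

α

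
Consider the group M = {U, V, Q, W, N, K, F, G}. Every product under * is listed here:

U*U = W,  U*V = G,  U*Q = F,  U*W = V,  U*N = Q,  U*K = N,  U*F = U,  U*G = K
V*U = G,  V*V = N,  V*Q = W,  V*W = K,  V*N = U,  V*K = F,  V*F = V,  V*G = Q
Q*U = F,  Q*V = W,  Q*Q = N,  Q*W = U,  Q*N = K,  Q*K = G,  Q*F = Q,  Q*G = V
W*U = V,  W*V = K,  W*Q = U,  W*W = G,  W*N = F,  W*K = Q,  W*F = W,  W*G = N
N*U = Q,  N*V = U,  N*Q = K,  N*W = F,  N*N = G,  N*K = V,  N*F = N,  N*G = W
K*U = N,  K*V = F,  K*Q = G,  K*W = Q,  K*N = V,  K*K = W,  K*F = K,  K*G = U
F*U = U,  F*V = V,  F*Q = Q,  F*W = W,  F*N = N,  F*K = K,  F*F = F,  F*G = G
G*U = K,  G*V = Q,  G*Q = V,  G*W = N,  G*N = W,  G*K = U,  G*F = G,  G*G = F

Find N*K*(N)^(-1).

The identity is F. In row N, the entry F sits in column W, so N^(-1) = W.
N*K = V
V*W = K

K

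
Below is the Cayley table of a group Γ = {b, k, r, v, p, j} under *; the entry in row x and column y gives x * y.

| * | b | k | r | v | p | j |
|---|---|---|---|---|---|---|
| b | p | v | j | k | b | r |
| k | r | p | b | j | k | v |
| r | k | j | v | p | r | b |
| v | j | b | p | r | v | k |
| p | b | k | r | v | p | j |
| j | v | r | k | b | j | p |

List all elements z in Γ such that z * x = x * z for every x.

An element z is central iff its row equals its column in the table.
For b: b * r = j ≠ k = r * b, so b ∉ Z.
Checking each element this way leaves Z(Γ) = {p}.

{p}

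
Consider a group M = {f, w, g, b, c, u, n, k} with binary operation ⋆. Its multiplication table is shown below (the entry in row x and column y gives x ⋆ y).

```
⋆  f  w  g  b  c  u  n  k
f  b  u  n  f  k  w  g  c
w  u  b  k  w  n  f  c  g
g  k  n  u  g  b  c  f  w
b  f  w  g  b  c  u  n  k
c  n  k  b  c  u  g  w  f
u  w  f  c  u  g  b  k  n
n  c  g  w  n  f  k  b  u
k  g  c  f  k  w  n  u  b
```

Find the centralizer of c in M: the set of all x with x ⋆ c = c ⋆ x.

Compare row c with column c entry by entry.
g ⋆ c = b = c ⋆ g, so g commutes with c.
n ⋆ c = f but c ⋆ n = w, so n does not.
Collecting the elements that commute with c: C(c) = {b, c, g, u}.
(Structurally, M here is isomorphic to the dihedral group D_4.)

{b, c, g, u}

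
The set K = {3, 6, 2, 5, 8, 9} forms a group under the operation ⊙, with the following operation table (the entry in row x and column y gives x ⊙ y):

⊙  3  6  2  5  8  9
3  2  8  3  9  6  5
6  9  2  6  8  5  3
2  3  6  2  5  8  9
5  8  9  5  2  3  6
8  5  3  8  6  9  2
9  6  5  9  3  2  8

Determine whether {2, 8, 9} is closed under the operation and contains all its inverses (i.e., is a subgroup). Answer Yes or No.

Yes

{2, 8, 9} contains the identity 2.
Checking products: every product of two elements of {2, 8, 9} (read from the table) lies in {2, 8, 9}, so the set is closed.
In a finite group, a nonempty closed subset is a subgroup. So {2, 8, 9} ≤ K.
(Structurally, K here is isomorphic to the symmetric group S_3.)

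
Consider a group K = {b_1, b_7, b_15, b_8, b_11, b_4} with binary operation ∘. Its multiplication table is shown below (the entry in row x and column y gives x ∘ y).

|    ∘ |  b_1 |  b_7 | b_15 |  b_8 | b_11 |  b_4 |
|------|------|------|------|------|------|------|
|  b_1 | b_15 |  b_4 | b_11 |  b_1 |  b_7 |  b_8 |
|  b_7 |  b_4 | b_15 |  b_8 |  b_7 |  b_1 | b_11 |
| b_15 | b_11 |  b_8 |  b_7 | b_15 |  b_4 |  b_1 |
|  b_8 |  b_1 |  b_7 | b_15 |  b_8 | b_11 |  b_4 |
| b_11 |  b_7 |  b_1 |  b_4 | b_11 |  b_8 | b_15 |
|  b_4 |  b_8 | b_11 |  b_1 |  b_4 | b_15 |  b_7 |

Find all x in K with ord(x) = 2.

Identity is b_8. Compute the order of each non-identity element by repeated multiplication:
  b_1: b_1 → b_15 → b_11 → b_7 → b_4 → b_8  (order 6)
  b_7: b_7 → b_15 → b_8  (order 3)
  b_15: b_15 → b_7 → b_8  (order 3)
  b_11: b_11 → b_8  (order 2)
  b_4: b_4 → b_7 → b_11 → b_15 → b_1 → b_8  (order 6)
Elements of order 2: {b_11}.

{b_11}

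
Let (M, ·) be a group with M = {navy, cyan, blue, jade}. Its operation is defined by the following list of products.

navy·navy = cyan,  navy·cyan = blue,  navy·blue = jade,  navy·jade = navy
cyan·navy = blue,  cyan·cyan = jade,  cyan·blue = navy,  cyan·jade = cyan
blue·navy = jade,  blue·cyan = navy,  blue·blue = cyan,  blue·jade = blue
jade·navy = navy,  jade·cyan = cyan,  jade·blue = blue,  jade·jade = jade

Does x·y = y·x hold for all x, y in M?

Check whether the table is symmetric across its main diagonal.
Every entry (row x, col y) equals the entry (row y, col x), so M is abelian.
(In fact M ≅ the cyclic group Z_4.)

Yes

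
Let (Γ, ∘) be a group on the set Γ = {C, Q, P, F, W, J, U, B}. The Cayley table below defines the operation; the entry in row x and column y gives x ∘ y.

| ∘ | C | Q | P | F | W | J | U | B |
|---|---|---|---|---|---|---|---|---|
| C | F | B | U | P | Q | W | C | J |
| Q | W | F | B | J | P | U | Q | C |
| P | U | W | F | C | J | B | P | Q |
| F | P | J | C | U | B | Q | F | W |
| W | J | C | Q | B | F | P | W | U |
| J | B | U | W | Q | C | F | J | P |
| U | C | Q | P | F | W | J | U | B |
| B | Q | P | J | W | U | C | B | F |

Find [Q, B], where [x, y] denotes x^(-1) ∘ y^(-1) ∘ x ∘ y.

F

Identity is U; from the table Q^(-1) = J and B^(-1) = W.
J ∘ W = C
C ∘ Q = B
B ∘ B = F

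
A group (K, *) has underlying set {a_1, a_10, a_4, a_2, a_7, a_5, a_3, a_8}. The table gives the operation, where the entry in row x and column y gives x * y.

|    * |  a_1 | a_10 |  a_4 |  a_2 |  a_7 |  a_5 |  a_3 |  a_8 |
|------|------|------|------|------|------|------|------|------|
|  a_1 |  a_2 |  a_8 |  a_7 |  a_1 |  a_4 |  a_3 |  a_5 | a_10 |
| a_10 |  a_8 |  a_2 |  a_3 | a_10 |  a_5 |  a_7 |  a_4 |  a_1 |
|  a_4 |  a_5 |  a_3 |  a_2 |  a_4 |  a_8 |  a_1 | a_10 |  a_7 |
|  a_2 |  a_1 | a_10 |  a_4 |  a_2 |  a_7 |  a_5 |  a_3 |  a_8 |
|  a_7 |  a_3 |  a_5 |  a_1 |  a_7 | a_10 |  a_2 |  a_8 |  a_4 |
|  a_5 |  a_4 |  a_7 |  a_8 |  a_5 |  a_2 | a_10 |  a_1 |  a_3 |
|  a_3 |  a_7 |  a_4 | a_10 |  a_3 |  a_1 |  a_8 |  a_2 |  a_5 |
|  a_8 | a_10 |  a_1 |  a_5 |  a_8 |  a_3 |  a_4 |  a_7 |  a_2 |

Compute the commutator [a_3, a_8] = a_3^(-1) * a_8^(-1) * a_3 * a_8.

a_10

Identity is a_2; from the table a_3^(-1) = a_3 and a_8^(-1) = a_8.
a_3 * a_8 = a_5
a_5 * a_3 = a_1
a_1 * a_8 = a_10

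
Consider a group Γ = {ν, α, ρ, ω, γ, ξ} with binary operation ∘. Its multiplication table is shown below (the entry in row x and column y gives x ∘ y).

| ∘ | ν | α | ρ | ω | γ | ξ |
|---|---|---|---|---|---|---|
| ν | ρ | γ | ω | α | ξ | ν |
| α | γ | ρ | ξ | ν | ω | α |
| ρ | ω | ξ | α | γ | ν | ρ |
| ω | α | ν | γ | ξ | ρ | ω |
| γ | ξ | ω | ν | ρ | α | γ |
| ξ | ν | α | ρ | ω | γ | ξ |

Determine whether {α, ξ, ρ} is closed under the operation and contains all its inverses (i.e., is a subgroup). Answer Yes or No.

Yes

{α, ξ, ρ} contains the identity ξ.
Checking products: every product of two elements of {α, ξ, ρ} (read from the table) lies in {α, ξ, ρ}, so the set is closed.
In a finite group, a nonempty closed subset is a subgroup. So {α, ξ, ρ} ≤ Γ.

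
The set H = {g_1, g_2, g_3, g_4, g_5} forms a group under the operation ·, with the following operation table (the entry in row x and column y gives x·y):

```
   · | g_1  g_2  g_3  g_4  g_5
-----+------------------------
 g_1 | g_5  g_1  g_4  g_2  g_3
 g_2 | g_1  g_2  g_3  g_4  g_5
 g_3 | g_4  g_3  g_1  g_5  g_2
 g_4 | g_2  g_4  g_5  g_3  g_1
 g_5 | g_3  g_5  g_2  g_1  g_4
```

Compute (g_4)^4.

g_4^1 = g_4
g_4^2 = g_4·g_4 = g_3
g_4^3 = g_3·g_4 = g_5
g_4^4 = g_5·g_4 = g_1
(Structurally, H here is isomorphic to the cyclic group Z_5.)

g_1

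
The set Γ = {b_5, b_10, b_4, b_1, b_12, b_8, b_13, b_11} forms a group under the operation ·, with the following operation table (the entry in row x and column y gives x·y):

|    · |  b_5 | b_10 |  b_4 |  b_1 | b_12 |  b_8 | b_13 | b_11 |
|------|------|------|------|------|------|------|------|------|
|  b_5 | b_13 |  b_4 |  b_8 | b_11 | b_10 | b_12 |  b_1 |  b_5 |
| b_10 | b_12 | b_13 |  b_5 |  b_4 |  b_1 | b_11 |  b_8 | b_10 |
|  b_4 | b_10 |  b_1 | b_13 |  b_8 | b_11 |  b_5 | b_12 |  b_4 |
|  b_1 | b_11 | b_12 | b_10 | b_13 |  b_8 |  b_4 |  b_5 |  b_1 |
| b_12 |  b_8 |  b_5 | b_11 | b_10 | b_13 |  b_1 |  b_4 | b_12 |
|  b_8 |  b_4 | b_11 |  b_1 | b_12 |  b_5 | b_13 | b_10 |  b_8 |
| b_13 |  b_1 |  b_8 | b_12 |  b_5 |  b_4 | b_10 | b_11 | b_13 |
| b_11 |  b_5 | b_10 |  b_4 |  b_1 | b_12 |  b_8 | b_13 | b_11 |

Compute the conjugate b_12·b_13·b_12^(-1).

b_13

The identity is b_11. In row b_12, the entry b_11 sits in column b_4, so b_12^(-1) = b_4.
b_12·b_13 = b_4
b_4·b_4 = b_13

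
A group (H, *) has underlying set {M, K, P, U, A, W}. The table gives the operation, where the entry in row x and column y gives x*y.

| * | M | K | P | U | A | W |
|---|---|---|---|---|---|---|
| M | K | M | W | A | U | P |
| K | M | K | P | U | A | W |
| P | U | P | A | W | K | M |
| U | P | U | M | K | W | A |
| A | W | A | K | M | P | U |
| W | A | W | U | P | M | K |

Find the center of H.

An element z is central iff its row equals its column in the table.
For P: P*W = M ≠ U = W*P, so P ∉ Z.
Checking each element this way leaves Z(H) = {K}.

{K}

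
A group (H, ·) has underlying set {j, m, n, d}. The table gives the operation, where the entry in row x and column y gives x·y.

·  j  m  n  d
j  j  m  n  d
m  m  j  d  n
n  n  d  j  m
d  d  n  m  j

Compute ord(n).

2

The identity element is j (its row matches the header).
n^1 = n
n^2 = n·n = j
The first power of n equal to the identity is n^2, so ord(n) = 2.
(Structurally, H here is isomorphic to the Klein four-group V_4.)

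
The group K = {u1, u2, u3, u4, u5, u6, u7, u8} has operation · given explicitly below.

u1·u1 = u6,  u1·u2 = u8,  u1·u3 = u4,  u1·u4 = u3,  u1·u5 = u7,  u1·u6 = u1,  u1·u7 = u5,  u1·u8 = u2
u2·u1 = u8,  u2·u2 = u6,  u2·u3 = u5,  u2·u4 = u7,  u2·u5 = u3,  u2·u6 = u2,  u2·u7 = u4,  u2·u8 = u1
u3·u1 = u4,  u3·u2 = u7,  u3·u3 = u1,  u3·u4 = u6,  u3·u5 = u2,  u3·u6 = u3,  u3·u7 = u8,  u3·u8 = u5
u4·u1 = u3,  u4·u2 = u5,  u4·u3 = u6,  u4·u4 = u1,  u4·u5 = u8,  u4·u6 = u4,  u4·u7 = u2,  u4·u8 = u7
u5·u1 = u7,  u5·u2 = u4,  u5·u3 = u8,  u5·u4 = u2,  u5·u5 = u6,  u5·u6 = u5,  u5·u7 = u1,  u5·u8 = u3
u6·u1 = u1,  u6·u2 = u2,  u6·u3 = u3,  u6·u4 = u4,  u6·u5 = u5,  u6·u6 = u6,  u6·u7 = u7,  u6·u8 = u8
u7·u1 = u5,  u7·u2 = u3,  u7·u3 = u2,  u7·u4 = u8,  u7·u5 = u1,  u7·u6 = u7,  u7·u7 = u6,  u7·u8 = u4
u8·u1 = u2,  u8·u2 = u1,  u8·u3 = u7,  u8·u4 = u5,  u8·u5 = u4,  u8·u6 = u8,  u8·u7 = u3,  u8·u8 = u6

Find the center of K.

An element z is central iff its row equals its column in the table.
For u4: u4·u2 = u5 ≠ u7 = u2·u4, so u4 ∉ Z.
Checking each element this way leaves Z(K) = {u1, u6}.

{u1, u6}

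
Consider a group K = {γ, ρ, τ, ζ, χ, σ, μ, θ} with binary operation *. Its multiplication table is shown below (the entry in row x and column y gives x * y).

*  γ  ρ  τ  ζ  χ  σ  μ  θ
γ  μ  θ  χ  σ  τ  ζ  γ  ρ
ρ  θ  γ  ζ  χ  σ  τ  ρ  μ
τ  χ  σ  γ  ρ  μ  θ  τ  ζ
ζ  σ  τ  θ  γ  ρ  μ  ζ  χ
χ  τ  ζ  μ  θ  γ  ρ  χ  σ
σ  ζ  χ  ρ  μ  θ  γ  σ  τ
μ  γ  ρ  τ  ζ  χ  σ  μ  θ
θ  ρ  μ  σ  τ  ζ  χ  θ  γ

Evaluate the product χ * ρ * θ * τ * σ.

σ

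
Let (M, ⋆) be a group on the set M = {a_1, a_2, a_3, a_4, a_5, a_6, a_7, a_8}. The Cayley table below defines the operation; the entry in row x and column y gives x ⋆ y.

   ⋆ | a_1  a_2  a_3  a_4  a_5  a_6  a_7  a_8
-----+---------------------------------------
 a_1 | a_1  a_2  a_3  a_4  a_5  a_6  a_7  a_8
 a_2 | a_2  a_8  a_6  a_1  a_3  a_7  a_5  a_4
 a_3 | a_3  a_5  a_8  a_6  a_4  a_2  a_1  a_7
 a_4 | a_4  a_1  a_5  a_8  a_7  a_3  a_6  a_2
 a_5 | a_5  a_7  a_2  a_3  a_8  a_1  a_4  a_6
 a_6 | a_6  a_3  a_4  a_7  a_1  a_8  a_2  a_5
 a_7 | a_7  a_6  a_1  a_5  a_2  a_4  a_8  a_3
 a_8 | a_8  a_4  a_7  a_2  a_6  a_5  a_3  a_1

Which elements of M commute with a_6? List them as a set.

{a_1, a_5, a_6, a_8}

Compare row a_6 with column a_6 entry by entry.
a_8 ⋆ a_6 = a_5 = a_6 ⋆ a_8, so a_8 commutes with a_6.
a_3 ⋆ a_6 = a_2 but a_6 ⋆ a_3 = a_4, so a_3 does not.
Collecting the elements that commute with a_6: C(a_6) = {a_1, a_5, a_6, a_8}.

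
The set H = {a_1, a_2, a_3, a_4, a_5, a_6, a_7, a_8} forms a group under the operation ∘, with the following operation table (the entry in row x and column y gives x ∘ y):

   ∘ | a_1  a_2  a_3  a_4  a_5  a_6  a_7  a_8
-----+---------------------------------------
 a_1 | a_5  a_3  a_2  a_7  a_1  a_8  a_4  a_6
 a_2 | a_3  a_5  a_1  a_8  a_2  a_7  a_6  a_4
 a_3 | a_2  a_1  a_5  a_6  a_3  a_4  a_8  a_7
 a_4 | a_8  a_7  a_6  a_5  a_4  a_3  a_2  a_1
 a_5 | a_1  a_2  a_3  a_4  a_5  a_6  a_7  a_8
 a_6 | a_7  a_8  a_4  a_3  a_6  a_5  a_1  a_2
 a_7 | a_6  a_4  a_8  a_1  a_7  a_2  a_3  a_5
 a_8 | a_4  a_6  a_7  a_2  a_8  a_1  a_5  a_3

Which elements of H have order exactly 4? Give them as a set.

{a_7, a_8}

Identity is a_5. Compute the order of each non-identity element by repeated multiplication:
  a_1: a_1 → a_5  (order 2)
  a_2: a_2 → a_5  (order 2)
  a_3: a_3 → a_5  (order 2)
  a_4: a_4 → a_5  (order 2)
  a_6: a_6 → a_5  (order 2)
  a_7: a_7 → a_3 → a_8 → a_5  (order 4)
  a_8: a_8 → a_3 → a_7 → a_5  (order 4)
Elements of order 4: {a_7, a_8}.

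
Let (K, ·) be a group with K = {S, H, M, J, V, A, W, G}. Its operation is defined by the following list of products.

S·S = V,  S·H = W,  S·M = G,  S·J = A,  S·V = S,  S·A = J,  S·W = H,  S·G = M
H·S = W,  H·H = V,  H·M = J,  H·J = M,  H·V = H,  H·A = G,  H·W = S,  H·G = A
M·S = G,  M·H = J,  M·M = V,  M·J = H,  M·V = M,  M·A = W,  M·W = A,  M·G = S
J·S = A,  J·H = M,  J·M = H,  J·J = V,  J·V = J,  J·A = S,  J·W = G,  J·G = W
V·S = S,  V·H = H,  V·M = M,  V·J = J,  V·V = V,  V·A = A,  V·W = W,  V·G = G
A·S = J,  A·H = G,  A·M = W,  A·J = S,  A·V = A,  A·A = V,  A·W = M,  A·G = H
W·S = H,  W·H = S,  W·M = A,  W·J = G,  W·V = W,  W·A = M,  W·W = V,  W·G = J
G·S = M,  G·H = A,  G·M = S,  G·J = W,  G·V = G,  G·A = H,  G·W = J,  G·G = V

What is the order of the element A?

The identity element is V (its row matches the header).
A^1 = A
A^2 = A·A = V
The first power of A equal to the identity is A^2, so ord(A) = 2.

2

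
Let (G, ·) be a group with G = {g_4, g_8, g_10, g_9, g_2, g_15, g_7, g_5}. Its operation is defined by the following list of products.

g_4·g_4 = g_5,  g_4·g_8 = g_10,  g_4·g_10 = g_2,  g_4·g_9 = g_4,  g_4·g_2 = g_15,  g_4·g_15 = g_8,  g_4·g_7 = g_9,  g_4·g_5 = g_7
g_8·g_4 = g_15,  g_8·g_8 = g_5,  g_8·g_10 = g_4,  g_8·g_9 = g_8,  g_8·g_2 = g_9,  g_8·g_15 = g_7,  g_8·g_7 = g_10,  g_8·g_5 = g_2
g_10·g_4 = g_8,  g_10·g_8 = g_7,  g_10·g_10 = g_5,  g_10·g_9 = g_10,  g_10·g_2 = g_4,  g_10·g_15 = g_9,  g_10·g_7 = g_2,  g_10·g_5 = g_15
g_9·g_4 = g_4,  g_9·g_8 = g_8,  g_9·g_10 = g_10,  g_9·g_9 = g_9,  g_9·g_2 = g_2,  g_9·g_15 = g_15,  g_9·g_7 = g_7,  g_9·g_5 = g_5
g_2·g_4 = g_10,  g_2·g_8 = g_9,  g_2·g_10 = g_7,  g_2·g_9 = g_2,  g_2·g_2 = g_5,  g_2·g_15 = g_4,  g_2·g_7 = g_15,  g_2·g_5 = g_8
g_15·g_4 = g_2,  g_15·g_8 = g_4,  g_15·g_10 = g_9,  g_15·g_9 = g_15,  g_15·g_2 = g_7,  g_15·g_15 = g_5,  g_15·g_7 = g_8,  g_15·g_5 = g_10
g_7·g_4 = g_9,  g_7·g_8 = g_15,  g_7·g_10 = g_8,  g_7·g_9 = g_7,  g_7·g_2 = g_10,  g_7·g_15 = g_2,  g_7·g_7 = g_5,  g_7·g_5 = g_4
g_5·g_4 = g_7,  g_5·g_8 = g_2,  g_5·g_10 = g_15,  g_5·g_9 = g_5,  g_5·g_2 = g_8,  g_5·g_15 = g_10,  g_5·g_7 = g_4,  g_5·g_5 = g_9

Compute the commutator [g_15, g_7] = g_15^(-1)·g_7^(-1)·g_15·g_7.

g_5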